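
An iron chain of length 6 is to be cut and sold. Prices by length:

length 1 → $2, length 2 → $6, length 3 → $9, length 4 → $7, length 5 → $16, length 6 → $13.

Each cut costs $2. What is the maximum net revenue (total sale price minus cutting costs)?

Let net[k] be the best obtainable value from length k. For each k, try every first piece i and keep the best of price[i] + net[k−i] minus the 2 cut fee when i<k.
net[1] = 2
net[2] = max(2+2-2, 6+0) = 6
net[3] = max(2+6-2, 6+2-2, 9+0) = 9
net[4] = max(2+9-2, 6+6-2, 9+2-2, 7+0) = 10
net[5] = max(2+10-2, 6+9-2, 9+6-2, 7+2-2, 16+0) = 16
net[6] = max(2+16-2, 6+10-2, 9+9-2, 7+6-2, 16+2-2, 13+0) = 16
One optimal plan: pieces 5 + 1 (1 cut) → $18 − $2 = $16.

16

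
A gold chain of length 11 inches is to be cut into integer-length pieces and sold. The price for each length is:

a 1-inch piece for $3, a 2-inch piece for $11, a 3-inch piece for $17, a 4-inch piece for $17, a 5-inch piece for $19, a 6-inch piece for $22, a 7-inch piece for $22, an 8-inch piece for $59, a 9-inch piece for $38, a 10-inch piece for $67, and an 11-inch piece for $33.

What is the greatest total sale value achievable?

76

Consider every possible first cut. v[k] is the best of p[i]+v[k−i] over all sellable i≤k.
v[1] = 3
v[2] = max(3+3, 11+0) = 11
v[3] = max(3+11, 11+3, 17+0) = 17
v[4] = max(3+17, 11+11, 17+3, 17+0) = 22
v[5] = max(3+22, 11+17, 17+11, 17+3, 19+0) = 28
v[6] = max(3+28, 11+22, 17+17, 17+11, 19+3, 22+0) = 34
v[7] = max(3+34, 11+28, 17+22, …, 22+3, 22+0) = 39
v[8] = max(3+39, 11+34, 17+28, …, 22+3, 59+0) = 59
v[9] = max(3+59, 11+39, 17+34, …, 59+3, 38+0) = 62
v[10] = max(3+62, 11+59, 17+39, …, 38+3, 67+0) = 70
v[11] = max(3+70, 11+62, 17+59, …, 67+3, 33+0) = 76
One optimal cutting: 8 + 3 → $59 + $17 = $76.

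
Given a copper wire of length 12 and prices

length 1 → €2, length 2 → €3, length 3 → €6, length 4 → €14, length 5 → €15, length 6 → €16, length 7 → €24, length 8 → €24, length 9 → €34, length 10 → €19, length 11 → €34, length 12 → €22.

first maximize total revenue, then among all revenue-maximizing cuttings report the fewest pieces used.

3

Let r[k] be the best obtainable value from length k. For each k, try every first piece i and keep the best of price[i] + r[k−i].
r[1] = 2
r[2] = 4  (first piece 1, then r[1]=2)
r[3] = 6  (first piece 1, then r[2]=4)
r[4] = 14
r[5] = 16  (first piece 1, then r[4]=14)
r[6] = 18  (first piece 1, then r[5]=16)
r[7] = 24
r[8] = 28  (first piece 4, then r[4]=14)
r[9] = 34
r[10] = 36  (first piece 1, then r[9]=34)
r[11] = 38  (first piece 1, then r[10]=36)
r[12] = 42  (first piece 4, then r[8]=28)
Maximum revenue is €42.
Now minimize piece count subject to staying optimal: for each k, pieces[k] = 1 + min over i with p[i]+r[k−i]=r[k] of pieces[k−i].
pieces[9] = 1
pieces[10] = 2
pieces[11] = 2
pieces[12] = 3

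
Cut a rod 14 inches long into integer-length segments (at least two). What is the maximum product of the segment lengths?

Define P[k] = max over 1≤i<k of i · max(k−i, P[k−i]); the inner max lets the remainder stay uncut if that's better.
P[2] = 1×max(1,0) = 1×1 = 1
P[3] = max(1×2, 2×1) = 2
P[4] = max(1×3, 2×2, 3×1) = 4
P[5] = max(1×4, 2×3, 3×2, 4×1) = 6
P[6] = max(1×6, 2×4, 3×3, 4×2, 5×1) = 9
P[7] = max(1×9, 2×6, 3×4, 4×3, 5×2, 6×1) = 12
P[8] = max(1×12, 2×9, 3×6, …, 6×2, 7×1) = 18
P[9] = max(1×18, 2×12, 3×9, …, 7×2, 8×1) = 27
P[10] = max(1×27, 2×18, 3×12, …, 8×2, 9×1) = 36
P[11] = max(1×36, 2×27, 3×18, …, 9×2, 10×1) = 54
P[12] = max(1×54, 2×36, 3×27, …, 10×2, 11×1) = 81
P[13] = max(1×81, 2×54, 3×36, …, 11×2, 12×1) = 108
P[14] = max(1×108, 2×81, 3×54, …, 12×2, 13×1) = 162
One optimal split: 3 + 3 + 3 + 3 + 2; product 3×3×3×3×2 = 162.

162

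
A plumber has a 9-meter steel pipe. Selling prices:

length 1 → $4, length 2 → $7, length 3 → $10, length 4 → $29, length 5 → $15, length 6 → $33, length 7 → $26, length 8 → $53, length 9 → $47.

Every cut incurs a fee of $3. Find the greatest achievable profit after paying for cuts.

56

Consider every possible first cut. v[k] is the best of p[i]+v[k−i] over all sellable i≤k, charging 3 whenever i<k.
v[1] = 4
v[2] = max(4+4-3, 7+0) = 7
v[3] = max(4+7-3, 7+4-3, 10+0) = 10
v[4] = max(4+10-3, 7+7-3, 10+4-3, 29+0) = 29
v[5] = max(4+29-3, 7+10-3, 10+7-3, 29+4-3, 15+0) = 30
v[6] = max(4+30-3, 7+29-3, 10+10-3, 29+7-3, 15+4-3, 33+0) = 33
v[7] = max(4+33-3, 7+30-3, 10+29-3, …, 33+4-3, 26+0) = 36
v[8] = max(4+36-3, 7+33-3, 10+30-3, …, 26+4-3, 53+0) = 55
v[9] = max(4+55-3, 7+36-3, 10+33-3, …, 53+4-3, 47+0) = 56
One optimal plan: pieces 4 + 4 + 1 (2 cuts) → $62 − $6 = $56.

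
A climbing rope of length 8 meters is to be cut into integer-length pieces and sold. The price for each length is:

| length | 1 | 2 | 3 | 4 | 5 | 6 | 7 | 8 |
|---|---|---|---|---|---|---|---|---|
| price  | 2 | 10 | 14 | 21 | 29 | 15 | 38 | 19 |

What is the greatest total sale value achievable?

Let best[k] be the best obtainable value from length k. For each k, try every first piece i and keep the best of price[i] + best[k−i].
best[1] = 2
best[2] = 10
best[3] = 14
best[4] = 21
best[5] = 29
best[6] = 31  (first piece 1, then best[5]=29)
best[7] = 39  (first piece 2, then best[5]=29)
best[8] = 43  (first piece 3, then best[5]=29)
One optimal cutting: 5 + 3 → €29 + €14 = €43.

43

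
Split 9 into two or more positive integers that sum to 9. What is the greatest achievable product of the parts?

27

Fill m[k] for k=2..9: at each k try every first piece i and multiply by the better of (k−i) uncut or m[k−i].
m[2] = 1*max(1,0) = 1*1 = 1
m[3] = 1*max(2,1) = 1*2 = 2
m[4] = 2*max(2,1) = 2*2 = 4
m[5] = 2*max(3,2) = 2*3 = 6
m[6] = 3*max(3,2) = 3*3 = 9
m[7] = 2*max(5,6) = 2*6 = 12
m[8] = 2*max(6,9) = 2*9 = 18
m[9] = 3*max(6,9) = 3*9 = 27
One optimal split: 3 + 3 + 3; product 3*3*3 = 27.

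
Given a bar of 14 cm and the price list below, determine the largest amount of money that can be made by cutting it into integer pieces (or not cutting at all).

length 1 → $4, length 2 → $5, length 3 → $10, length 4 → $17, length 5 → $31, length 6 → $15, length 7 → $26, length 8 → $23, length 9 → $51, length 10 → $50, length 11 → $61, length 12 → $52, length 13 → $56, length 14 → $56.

82

Consider every possible first cut. best[k] is the best of p[i]+best[k−i] over all sellable i≤k.
best[1] = 4
best[2] = 8  (first piece 1, then best[1]=4)
best[3] = 12  (first piece 1, then best[2]=8)
best[4] = 17
best[5] = 31
best[6] = 35  (first piece 1, then best[5]=31)
best[7] = 39  (first piece 1, then best[6]=35)
best[8] = 43  (first piece 1, then best[7]=39)
best[9] = 51
best[10] = 62  (first piece 5, then best[5]=31)
best[11] = 66  (first piece 1, then best[10]=62)
best[12] = 70  (first piece 1, then best[11]=66)
best[13] = 74  (first piece 1, then best[12]=70)
best[14] = 82  (first piece 5, then best[9]=51)
One optimal cutting: 9 + 5 → $51 + $31 = $82.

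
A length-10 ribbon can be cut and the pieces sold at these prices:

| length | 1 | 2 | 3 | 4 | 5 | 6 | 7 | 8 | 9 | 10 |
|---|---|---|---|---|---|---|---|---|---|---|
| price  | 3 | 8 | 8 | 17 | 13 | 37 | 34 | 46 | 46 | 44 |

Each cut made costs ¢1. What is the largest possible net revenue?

Consider every possible first cut. net[k] is the best of p[i]+net[k−i] over all sellable i≤k, charging 1 whenever i<k.
net[1] = 3
net[2] = max(3+3-1, 8+0) = 8
net[3] = max(3+8-1, 8+3-1, 8+0) = 10
net[4] = max(3+10-1, 8+8-1, 8+3-1, 17+0) = 17
net[5] = max(3+17-1, 8+10-1, 8+8-1, 17+3-1, 13+0) = 19
net[6] = max(3+19-1, 8+17-1, 8+10-1, 17+8-1, 13+3-1, 37+0) = 37
net[7] = max(3+37-1, 8+19-1, 8+17-1, …, 37+3-1, 34+0) = 39
net[8] = max(3+39-1, 8+37-1, 8+19-1, …, 34+3-1, 46+0) = 46
net[9] = max(3+46-1, 8+39-1, 8+37-1, …, 46+3-1, 46+0) = 48
net[10] = max(3+48-1, 8+46-1, 8+39-1, …, 46+3-1, 44+0) = 53
One optimal plan: pieces 8 + 2 (1 cut) → ¢54 − ¢1 = ¢53.

53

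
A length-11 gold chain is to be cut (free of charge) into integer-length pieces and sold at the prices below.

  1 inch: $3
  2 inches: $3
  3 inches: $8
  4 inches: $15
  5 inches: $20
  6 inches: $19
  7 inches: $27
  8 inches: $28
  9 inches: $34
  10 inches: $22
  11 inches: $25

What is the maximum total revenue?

Let v[k] be the best obtainable value from length k. For each k, try every first piece i and keep the best of price[i] + v[k−i].
v[1] = 3
v[2] = max(3+3, 3+0) = 6
v[3] = max(3+6, 3+3, 8+0) = 9
v[4] = max(3+9, 3+6, 8+3, 15+0) = 15
v[5] = max(3+15, 3+9, 8+6, 15+3, 20+0) = 20
v[6] = max(3+20, 3+15, 8+9, 15+6, 20+3, 19+0) = 23
v[7] = max(3+23, 3+20, 8+15, …, 19+3, 27+0) = 27
v[8] = max(3+27, 3+23, 8+20, …, 27+3, 28+0) = 30
v[9] = max(3+30, 3+27, 8+23, …, 28+3, 34+0) = 35
v[10] = max(3+35, 3+30, 8+27, …, 34+3, 22+0) = 40
v[11] = max(3+40, 3+35, 8+30, …, 22+3, 25+0) = 43
One optimal cutting: 5 + 5 + 1 → $20 + $20 + $3 = $43.

43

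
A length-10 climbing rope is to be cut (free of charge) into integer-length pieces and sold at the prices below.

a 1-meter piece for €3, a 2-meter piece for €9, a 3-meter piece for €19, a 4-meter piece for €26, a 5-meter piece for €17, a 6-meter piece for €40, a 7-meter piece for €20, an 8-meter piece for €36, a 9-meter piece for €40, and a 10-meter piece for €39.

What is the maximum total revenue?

66

Let v[k] be the best obtainable value from length k. For each k, try every first piece i and keep the best of price[i] + v[k−i].
v[1] = 3
v[2] = 9
v[3] = 19
v[4] = 26
v[5] = 29  (first piece 1, then v[4]=26)
v[6] = 40
v[7] = 45  (first piece 3, then v[4]=26)
v[8] = 52  (first piece 4, then v[4]=26)
v[9] = 59  (first piece 3, then v[6]=40)
v[10] = 66  (first piece 4, then v[6]=40)
One optimal cutting: 6 + 4 → €40 + €26 = €66.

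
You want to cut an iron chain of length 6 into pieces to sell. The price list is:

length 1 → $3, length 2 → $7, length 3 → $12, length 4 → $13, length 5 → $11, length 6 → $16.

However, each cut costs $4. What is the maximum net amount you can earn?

Let r[k] be the best obtainable value from length k. For each k, try every first piece i and keep the best of price[i] + r[k−i] minus the 4 cut fee when i<k.
r[1] = 3
r[2] = max(3+3-4, 7+0) = 7
r[3] = max(3+7-4, 7+3-4, 12+0) = 12
r[4] = max(3+12-4, 7+7-4, 12+3-4, 13+0) = 13
r[5] = max(3+13-4, 7+12-4, 12+7-4, 13+3-4, 11+0) = 15
r[6] = max(3+15-4, 7+13-4, 12+12-4, 13+7-4, 11+3-4, 16+0) = 20
One optimal plan: pieces 3 + 3 (1 cut) → $24 − $4 = $20.

20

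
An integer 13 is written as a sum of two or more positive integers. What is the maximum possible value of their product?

Let f[k] be the best product for length k (with at least one cut). For each first piece i, the rest contributes max(k−i, f[k−i]).
f[2] = 1·max(1,0) = 1·1 = 1
f[3] = 1·max(2,1) = 1·2 = 2
f[4] = 2·max(2,1) = 2·2 = 4
f[5] = 2·max(3,2) = 2·3 = 6
f[6] = 3·max(3,2) = 3·3 = 9
f[7] = 2·max(5,6) = 2·6 = 12
f[8] = 2·max(6,9) = 2·9 = 18
f[9] = 3·max(6,9) = 3·9 = 27
f[10] = 2·max(8,18) = 2·18 = 36
f[11] = 2·max(9,27) = 2·27 = 54
f[12] = 3·max(9,27) = 3·27 = 81
f[13] = 2·max(11,54) = 2·54 = 108
One optimal split: 3 + 3 + 3 + 2 + 2; product 3·3·3·2·2 = 108.

108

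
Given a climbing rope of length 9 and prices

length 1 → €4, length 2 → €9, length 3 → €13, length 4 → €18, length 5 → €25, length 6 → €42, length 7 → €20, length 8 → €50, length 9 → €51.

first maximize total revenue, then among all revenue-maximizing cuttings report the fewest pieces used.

2

Build r[k] bottom-up: r[k] = max over allowed piece i of (p[i] + r[k−i]).
r[1] = 4
r[2] = max(4+4, 9+0) = 9
r[3] = max(4+9, 9+4, 13+0) = 13
r[4] = max(4+13, 9+9, 13+4, 18+0) = 18
r[5] = max(4+18, 9+13, 13+9, 18+4, 25+0) = 25
r[6] = max(4+25, 9+18, 13+13, 18+9, 25+4, 42+0) = 42
r[7] = max(4+42, 9+25, 13+18, …, 42+4, 20+0) = 46
r[8] = max(4+46, 9+42, 13+25, …, 20+4, 50+0) = 51
r[9] = max(4+51, 9+46, 13+42, …, 50+4, 51+0) = 55
Maximum revenue is €55.
Now minimize piece count subject to staying optimal: for each k, pieces[k] = 1 + min over i with p[i]+r[k−i]=r[k] of pieces[k−i].
pieces[6] = 1
pieces[7] = 2
pieces[8] = 2
pieces[9] = 2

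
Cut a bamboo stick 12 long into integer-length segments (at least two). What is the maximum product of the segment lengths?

81

Fill prod[k] for k=2..12: at each k try every first piece i and multiply by the better of (k−i) uncut or prod[k−i].
prod[2] = 1·max(1,0) = 1·1 = 1
prod[3] = max(1·2, 2·1) = 2
prod[4] = max(1·3, 2·2, 3·1) = 4
prod[5] = max(1·4, 2·3, 3·2, 4·1) = 6
prod[6] = max(1·6, 2·4, 3·3, 4·2, 5·1) = 9
prod[7] = max(1·9, 2·6, 3·4, 4·3, 5·2, 6·1) = 12
prod[8] = max(1·12, 2·9, 3·6, …, 6·2, 7·1) = 18
prod[9] = max(1·18, 2·12, 3·9, …, 7·2, 8·1) = 27
prod[10] = max(1·27, 2·18, 3·12, …, 8·2, 9·1) = 36
prod[11] = max(1·36, 2·27, 3·18, …, 9·2, 10·1) = 54
prod[12] = max(1·54, 2·36, 3·27, …, 10·2, 11·1) = 81
One optimal split: 3 + 3 + 3 + 3; product 3·3·3·3 = 81.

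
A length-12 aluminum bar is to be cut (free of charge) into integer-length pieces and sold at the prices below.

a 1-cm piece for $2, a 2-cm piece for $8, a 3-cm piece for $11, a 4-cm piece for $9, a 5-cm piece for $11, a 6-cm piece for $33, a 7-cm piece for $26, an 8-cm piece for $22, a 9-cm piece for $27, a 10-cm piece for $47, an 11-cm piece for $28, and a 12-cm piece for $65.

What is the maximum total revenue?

Build best[k] bottom-up: best[k] = max over allowed piece i of (p[i] + best[k−i]).
best[1] = 2
best[2] = max(2+2, 8+0) = 8
best[3] = max(2+8, 8+2, 11+0) = 11
best[4] = max(2+11, 8+8, 11+2, 9+0) = 16
best[5] = max(2+16, 8+11, 11+8, 9+2, 11+0) = 19
best[6] = max(2+19, 8+16, 11+11, 9+8, 11+2, 33+0) = 33
best[7] = max(2+33, 8+19, 11+16, …, 33+2, 26+0) = 35
best[8] = max(2+35, 8+33, 11+19, …, 26+2, 22+0) = 41
best[9] = max(2+41, 8+35, 11+33, …, 22+2, 27+0) = 44
best[10] = max(2+44, 8+41, 11+35, …, 27+2, 47+0) = 49
best[11] = max(2+49, 8+44, 11+41, …, 47+2, 28+0) = 52
best[12] = max(2+52, 8+49, 11+44, …, 28+2, 65+0) = 66
One optimal cutting: 6 + 6 → $33 + $33 = $66.

66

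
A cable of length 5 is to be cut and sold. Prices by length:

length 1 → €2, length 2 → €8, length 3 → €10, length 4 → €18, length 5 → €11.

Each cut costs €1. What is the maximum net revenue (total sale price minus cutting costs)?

19

Consider every possible first cut. v[k] is the best of p[i]+v[k−i] over all sellable i≤k, charging 1 whenever i<k.
v[1] = 2
v[2] = 8
v[3] = 10
v[4] = 18
v[5] = 19  (first piece 1, then v[4]=18)
One optimal plan: pieces 4 + 1 (1 cut) → €20 − €1 = €19.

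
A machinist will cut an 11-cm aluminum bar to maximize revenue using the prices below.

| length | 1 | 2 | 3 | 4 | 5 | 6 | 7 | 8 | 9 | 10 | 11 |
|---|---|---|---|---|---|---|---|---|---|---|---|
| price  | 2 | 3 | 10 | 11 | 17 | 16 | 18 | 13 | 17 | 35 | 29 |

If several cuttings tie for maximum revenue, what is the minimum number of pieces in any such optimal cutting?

2

Build r[k] bottom-up: r[k] = max over allowed piece i of (p[i] + r[k−i]).
r[1] = 2
r[2] = 4  (first piece 1, then r[1]=2)
r[3] = 10
r[4] = 12  (first piece 1, then r[3]=10)
r[5] = 17
r[6] = 20  (first piece 3, then r[3]=10)
r[7] = 22  (first piece 1, then r[6]=20)
r[8] = 27  (first piece 3, then r[5]=17)
r[9] = 30  (first piece 3, then r[6]=20)
r[10] = 35
r[11] = 37  (first piece 1, then r[10]=35)
Maximum revenue is $37.
Now minimize piece count subject to staying optimal: for each k, pieces[k] = 1 + min over i with p[i]+r[k−i]=r[k] of pieces[k−i].
pieces[8] = 2
pieces[9] = 3
pieces[10] = 1
pieces[11] = 2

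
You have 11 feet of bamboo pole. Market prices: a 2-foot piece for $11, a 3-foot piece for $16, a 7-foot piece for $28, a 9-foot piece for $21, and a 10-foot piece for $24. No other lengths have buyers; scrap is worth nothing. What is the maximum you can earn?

60

Build f[k] bottom-up: f[k] = max over allowed piece i of (p[i] + f[k−i]).
f[1] = 0
f[2] = 11
f[3] = 16
f[4] = 22  (first piece 2, then f[2]=11)
f[5] = 27  (first piece 2, then f[3]=16)
f[6] = 33  (first piece 2, then f[4]=22)
f[7] = 38  (first piece 2, then f[5]=27)
f[8] = 44  (first piece 2, then f[6]=33)
f[9] = 49  (first piece 2, then f[7]=38)
f[10] = 55  (first piece 2, then f[8]=44)
f[11] = 60  (first piece 2, then f[9]=49)
One optimal cutting: 3 + 2 + 2 + 2 + 2 → $60.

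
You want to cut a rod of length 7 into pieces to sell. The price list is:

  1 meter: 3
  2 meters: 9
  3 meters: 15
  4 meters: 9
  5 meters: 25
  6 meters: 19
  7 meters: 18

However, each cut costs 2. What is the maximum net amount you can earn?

32

Let r[k] be the best obtainable value from length k. For each k, try every first piece i and keep the best of price[i] + r[k−i] minus the 2 cut fee when i<k.
r[1] = 3
r[2] = 9
r[3] = 15
r[4] = 16  (first piece 1, then r[3]=15)
r[5] = 25
r[6] = 28  (first piece 3, then r[3]=15)
r[7] = 32  (first piece 2, then r[5]=25)
One optimal plan: pieces 5 + 2 (1 cut) → 34 − 2 = 32.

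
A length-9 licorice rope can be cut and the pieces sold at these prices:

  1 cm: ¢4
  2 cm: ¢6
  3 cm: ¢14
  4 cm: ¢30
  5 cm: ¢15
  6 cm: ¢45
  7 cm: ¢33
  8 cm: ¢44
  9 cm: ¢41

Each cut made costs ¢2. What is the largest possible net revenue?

60

Build net[k] bottom-up: net[k] = max over allowed piece i of (p[i] + net[k−i]) − 2 per cut.
net[1] = 4
net[2] = max(4+4-2, 6+0) = 6
net[3] = max(4+6-2, 6+4-2, 14+0) = 14
net[4] = max(4+14-2, 6+6-2, 14+4-2, 30+0) = 30
net[5] = max(4+30-2, 6+14-2, 14+6-2, 30+4-2, 15+0) = 32
net[6] = max(4+32-2, 6+30-2, 14+14-2, 30+6-2, 15+4-2, 45+0) = 45
net[7] = max(4+45-2, 6+32-2, 14+30-2, …, 45+4-2, 33+0) = 47
net[8] = max(4+47-2, 6+45-2, 14+32-2, …, 33+4-2, 44+0) = 58
net[9] = max(4+58-2, 6+47-2, 14+45-2, …, 44+4-2, 41+0) = 60
One optimal plan: pieces 4 + 4 + 1 (2 cuts) → ¢64 − ¢4 = ¢60.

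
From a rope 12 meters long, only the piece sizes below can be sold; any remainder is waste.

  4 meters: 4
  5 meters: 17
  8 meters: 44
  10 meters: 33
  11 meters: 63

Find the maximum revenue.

Build f[k] bottom-up: f[k] = max over allowed piece i of (p[i] + f[k−i]).
f[1] = 0
f[2] = 0
f[3] = 0
f[4] = 4
f[5] = max(4+0, 17+0) = 17
f[6] = max(4+0, 17+0) = 17
f[7] = max(4+0, 17+0) = 17
f[8] = max(4+4, 17+0, 44+0) = 44
f[9] = max(4+17, 17+4, 44+0) = 44
f[10] = max(4+17, 17+17, 44+0, 33+0) = 44
f[11] = max(4+17, 17+17, 44+0, 33+0, 63+0) = 63
f[12] = max(4+44, 17+17, 44+4, 33+0, 63+0) = 63
One optimal cutting: pieces 11 with 1 meter of scrap → 63.

63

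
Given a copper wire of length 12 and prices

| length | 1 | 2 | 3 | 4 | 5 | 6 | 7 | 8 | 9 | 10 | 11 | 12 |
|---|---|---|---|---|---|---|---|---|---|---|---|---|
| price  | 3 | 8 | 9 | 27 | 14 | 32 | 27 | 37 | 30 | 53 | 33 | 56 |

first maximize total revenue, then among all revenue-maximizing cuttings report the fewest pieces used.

3

Consider every possible first cut. r[k] is the best of p[i]+r[k−i] over all sellable i≤k.
r[1] = 3
r[2] = max(3+3, 8+0) = 8
r[3] = max(3+8, 8+3, 9+0) = 11
r[4] = max(3+11, 8+8, 9+3, 27+0) = 27
r[5] = max(3+27, 8+11, 9+8, 27+3, 14+0) = 30
r[6] = max(3+30, 8+27, 9+11, 27+8, 14+3, 32+0) = 35
r[7] = max(3+35, 8+30, 9+27, …, 32+3, 27+0) = 38
r[8] = max(3+38, 8+35, 9+30, …, 27+3, 37+0) = 54
r[9] = max(3+54, 8+38, 9+35, …, 37+3, 30+0) = 57
r[10] = max(3+57, 8+54, 9+38, …, 30+3, 53+0) = 62
r[11] = max(3+62, 8+57, 9+54, …, 53+3, 33+0) = 65
r[12] = max(3+65, 8+62, 9+57, …, 33+3, 56+0) = 81
Maximum revenue is €81.
Now minimize piece count subject to staying optimal: for each k, pieces[k] = 1 + min over i with p[i]+r[k−i]=r[k] of pieces[k−i].
pieces[9] = 3
pieces[10] = 3
pieces[11] = 4
pieces[12] = 3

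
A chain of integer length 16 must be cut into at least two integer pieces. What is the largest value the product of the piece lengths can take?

324

Let prod[k] be the best product for length k (with at least one cut). For each first piece i, the rest contributes max(k−i, prod[k−i]).
Small cases: prod[2]=1, prod[3]=2, prod[4]=4, prod[5]=6, prod[6]=9, prod[7]=12, prod[8]=18, prod[9]=27, prod[10]=36.
prod[11] = 2×max(9,27) = 2×27 = 54
prod[12] = 3×max(9,27) = 3×27 = 81
prod[13] = 2×max(11,54) = 2×54 = 108
prod[14] = 2×max(12,81) = 2×81 = 162
prod[15] = 3×max(12,81) = 3×81 = 243
prod[16] = 2×max(14,162) = 2×162 = 324
One optimal split: 3 + 3 + 3 + 3 + 2 + 2; product 3×3×3×3×2×2 = 324.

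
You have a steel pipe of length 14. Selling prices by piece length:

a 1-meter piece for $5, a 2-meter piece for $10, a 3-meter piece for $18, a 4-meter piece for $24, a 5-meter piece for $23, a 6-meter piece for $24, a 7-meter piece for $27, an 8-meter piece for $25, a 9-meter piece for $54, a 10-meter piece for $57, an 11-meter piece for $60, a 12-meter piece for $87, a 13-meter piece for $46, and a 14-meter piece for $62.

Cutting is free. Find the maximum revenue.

97

Let R[k] be the best obtainable value from length k. For each k, try every first piece i and keep the best of price[i] + R[k−i].
R[1] = 5
R[2] = 10  (first piece 1, then R[1]=5)
R[3] = 18
R[4] = 24
R[5] = 29  (first piece 1, then R[4]=24)
R[6] = 36  (first piece 3, then R[3]=18)
R[7] = 42  (first piece 3, then R[4]=24)
R[8] = 48  (first piece 4, then R[4]=24)
R[9] = 54  (first piece 3, then R[6]=36)
R[10] = 60  (first piece 3, then R[7]=42)
R[11] = 66  (first piece 3, then R[8]=48)
R[12] = 87
R[13] = 92  (first piece 1, then R[12]=87)
R[14] = 97  (first piece 1, then R[13]=92)
One optimal cutting: 12 + 1 + 1 → $87 + $5 + $5 = $97.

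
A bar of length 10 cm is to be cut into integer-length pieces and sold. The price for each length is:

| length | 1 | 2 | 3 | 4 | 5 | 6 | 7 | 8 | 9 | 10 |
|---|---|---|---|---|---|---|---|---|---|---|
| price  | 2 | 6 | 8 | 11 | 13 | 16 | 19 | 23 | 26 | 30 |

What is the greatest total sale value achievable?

30

Build R[k] bottom-up: R[k] = max over allowed piece i of (p[i] + R[k−i]).
R[1] = 2
R[2] = 6
R[3] = 8  (first piece 1, then R[2]=6)
R[4] = 12  (first piece 2, then R[2]=6)
R[5] = 14  (first piece 1, then R[4]=12)
R[6] = 18  (first piece 2, then R[4]=12)
R[7] = 20  (first piece 1, then R[6]=18)
R[8] = 24  (first piece 2, then R[6]=18)
R[9] = 26  (first piece 1, then R[8]=24)
R[10] = 30  (first piece 2, then R[8]=24)
One optimal cutting: 2 + 2 + 2 + 2 + 2 → $6 + $6 + $6 + $6 + $6 = $30.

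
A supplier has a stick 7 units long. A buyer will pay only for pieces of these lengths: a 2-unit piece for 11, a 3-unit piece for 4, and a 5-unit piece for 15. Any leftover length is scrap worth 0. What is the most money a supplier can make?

33

Consider every possible first cut. f[k] is the best of p[i]+f[k−i] over all sellable i≤k.
f[1] = 0
f[2] = 11
f[3] = 11
f[4] = 22  (first piece 2, then f[2]=11)
f[5] = 22
f[6] = 33  (first piece 2, then f[4]=22)
f[7] = 33
One optimal cutting: pieces 2 + 2 + 2 with 1 unit of scrap → 33.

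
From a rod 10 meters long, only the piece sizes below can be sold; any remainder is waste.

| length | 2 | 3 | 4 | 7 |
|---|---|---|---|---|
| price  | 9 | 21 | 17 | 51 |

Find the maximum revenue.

72

Consider every possible first cut. r[k] is the best of p[i]+r[k−i] over all sellable i≤k.
r[1] = 0
r[2] = 9
r[3] = max(9+0, 21+0) = 21
r[4] = max(9+9, 21+0, 17+0) = 21
r[5] = max(9+21, 21+9, 17+0) = 30
r[6] = max(9+21, 21+21, 17+9) = 42
r[7] = max(9+30, 21+21, 17+21, 51+0) = 51
r[8] = max(9+42, 21+30, 17+21, 51+0) = 51
r[9] = max(9+51, 21+42, 17+30, 51+9) = 63
r[10] = max(9+51, 21+51, 17+42, 51+21) = 72
One optimal cutting: 7 + 3 → €72.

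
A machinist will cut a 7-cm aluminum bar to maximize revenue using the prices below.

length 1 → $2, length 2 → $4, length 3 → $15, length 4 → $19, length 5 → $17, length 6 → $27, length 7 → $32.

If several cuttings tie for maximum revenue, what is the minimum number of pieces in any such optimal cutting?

Build r[k] bottom-up: r[k] = max over allowed piece i of (p[i] + r[k−i]).
r[1] = 2
r[2] = 4  (first piece 1, then r[1]=2)
r[3] = 15
r[4] = 19
r[5] = 21  (first piece 1, then r[4]=19)
r[6] = 30  (first piece 3, then r[3]=15)
r[7] = 34  (first piece 3, then r[4]=19)
Maximum revenue is $34.
Now minimize piece count subject to staying optimal: for each k, pieces[k] = 1 + min over i with p[i]+r[k−i]=r[k] of pieces[k−i].
pieces[4] = 1
pieces[5] = 2
pieces[6] = 2
pieces[7] = 2

2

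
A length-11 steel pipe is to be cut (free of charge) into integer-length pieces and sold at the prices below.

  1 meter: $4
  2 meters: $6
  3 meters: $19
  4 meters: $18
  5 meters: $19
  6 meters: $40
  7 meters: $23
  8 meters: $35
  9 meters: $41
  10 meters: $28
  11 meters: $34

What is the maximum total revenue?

Consider every possible first cut. R[k] is the best of p[i]+R[k−i] over all sellable i≤k.
R[1] = 4
R[2] = max(4+4, 6+0) = 8
R[3] = max(4+8, 6+4, 19+0) = 19
R[4] = max(4+19, 6+8, 19+4, 18+0) = 23
R[5] = max(4+23, 6+19, 19+8, 18+4, 19+0) = 27
R[6] = max(4+27, 6+23, 19+19, 18+8, 19+4, 40+0) = 40
R[7] = max(4+40, 6+27, 19+23, …, 40+4, 23+0) = 44
R[8] = max(4+44, 6+40, 19+27, …, 23+4, 35+0) = 48
R[9] = max(4+48, 6+44, 19+40, …, 35+4, 41+0) = 59
R[10] = max(4+59, 6+48, 19+44, …, 41+4, 28+0) = 63
R[11] = max(4+63, 6+59, 19+48, …, 28+4, 34+0) = 67
One optimal cutting: 6 + 3 + 1 + 1 → $40 + $19 + $4 + $4 = $67.

67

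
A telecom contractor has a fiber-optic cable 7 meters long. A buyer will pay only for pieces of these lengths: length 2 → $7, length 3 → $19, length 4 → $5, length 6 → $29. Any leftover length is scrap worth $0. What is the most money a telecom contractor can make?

38

Build f[k] bottom-up: f[k] = max over allowed piece i of (p[i] + f[k−i]).
f[1] = 0
f[2] = 7
f[3] = max(7+0, 19+0) = 19
f[4] = max(7+7, 19+0, 5+0) = 19
f[5] = max(7+19, 19+7, 5+0) = 26
f[6] = max(7+19, 19+19, 5+7, 29+0) = 38
f[7] = max(7+26, 19+19, 5+19, 29+0) = 38
One optimal cutting: pieces 3 + 3 with 1 meter of scrap → $38.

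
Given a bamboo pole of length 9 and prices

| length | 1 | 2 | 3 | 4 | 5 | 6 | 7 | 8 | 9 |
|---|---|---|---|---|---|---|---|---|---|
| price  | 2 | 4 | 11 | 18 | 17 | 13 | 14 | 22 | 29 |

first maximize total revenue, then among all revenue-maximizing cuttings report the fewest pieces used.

3

Let r[k] be the best obtainable value from length k. For each k, try every first piece i and keep the best of price[i] + r[k−i].
r[1] = 2
r[2] = max(2+2, 4+0) = 4
r[3] = max(2+4, 4+2, 11+0) = 11
r[4] = max(2+11, 4+4, 11+2, 18+0) = 18
r[5] = max(2+18, 4+11, 11+4, 18+2, 17+0) = 20
r[6] = max(2+20, 4+18, 11+11, 18+4, 17+2, 13+0) = 22
r[7] = max(2+22, 4+20, 11+18, …, 13+2, 14+0) = 29
r[8] = max(2+29, 4+22, 11+20, …, 14+2, 22+0) = 36
r[9] = max(2+36, 4+29, 11+22, …, 22+2, 29+0) = 38
Maximum revenue is $38.
Now minimize piece count subject to staying optimal: for each k, pieces[k] = 1 + min over i with p[i]+r[k−i]=r[k] of pieces[k−i].
pieces[6] = 2
pieces[7] = 2
pieces[8] = 2
pieces[9] = 3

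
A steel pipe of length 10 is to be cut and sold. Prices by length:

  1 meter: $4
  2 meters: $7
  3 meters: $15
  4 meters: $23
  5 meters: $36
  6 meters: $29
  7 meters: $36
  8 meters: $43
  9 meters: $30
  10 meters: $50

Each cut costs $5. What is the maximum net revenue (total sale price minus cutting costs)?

Let r[k] be the best obtainable value from length k. For each k, try every first piece i and keep the best of price[i] + r[k−i] minus the 5 cut fee when i<k.
r[1] = 4
r[2] = 7
r[3] = 15
r[4] = 23
r[5] = 36
r[6] = 35  (first piece 1, then r[5]=36)
r[7] = 38  (first piece 2, then r[5]=36)
r[8] = 46  (first piece 3, then r[5]=36)
r[9] = 54  (first piece 4, then r[5]=36)
r[10] = 67  (first piece 5, then r[5]=36)
One optimal plan: pieces 5 + 5 (1 cut) → $72 − $5 = $67.

67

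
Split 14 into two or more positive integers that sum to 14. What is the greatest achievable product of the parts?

162

Define m[k] = max over 1≤i<k of i · max(k−i, m[k−i]); the inner max lets the remainder stay uncut if that's better.
m[2] = 1*max(1,0) = 1*1 = 1
m[3] = 1*max(2,1) = 1*2 = 2
m[4] = 2*max(2,1) = 2*2 = 4
m[5] = 2*max(3,2) = 2*3 = 6
m[6] = 3*max(3,2) = 3*3 = 9
m[7] = 2*max(5,6) = 2*6 = 12
m[8] = 2*max(6,9) = 2*9 = 18
m[9] = 3*max(6,9) = 3*9 = 27
m[10] = 2*max(8,18) = 2*18 = 36
m[11] = 2*max(9,27) = 2*27 = 54
m[12] = 3*max(9,27) = 3*27 = 81
m[13] = 2*max(11,54) = 2*54 = 108
m[14] = 2*max(12,81) = 2*81 = 162
One optimal split: 3 + 3 + 3 + 3 + 2; product 3*3*3*3*2 = 162.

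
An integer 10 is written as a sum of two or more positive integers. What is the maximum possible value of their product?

36

Fill P[k] for k=2..10: at each k try every first piece i and multiply by the better of (k−i) uncut or P[k−i].
P[2] = 1×max(1,0) = 1×1 = 1
P[3] = max(1×2, 2×1) = 2
P[4] = max(1×3, 2×2, 3×1) = 4
P[5] = max(1×4, 2×3, 3×2, 4×1) = 6
P[6] = max(1×6, 2×4, 3×3, 4×2, 5×1) = 9
P[7] = max(1×9, 2×6, 3×4, 4×3, 5×2, 6×1) = 12
P[8] = max(1×12, 2×9, 3×6, …, 6×2, 7×1) = 18
P[9] = max(1×18, 2×12, 3×9, …, 7×2, 8×1) = 27
P[10] = max(1×27, 2×18, 3×12, …, 8×2, 9×1) = 36
One optimal split: 3 + 3 + 2 + 2; product 3×3×2×2 = 36.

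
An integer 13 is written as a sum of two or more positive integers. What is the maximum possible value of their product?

108

Define P[k] = max over 1≤i<k of i · max(k−i, P[k−i]); the inner max lets the remainder stay uncut if that's better.
Small cases: P[2]=1, P[3]=2, P[4]=4, P[5]=6, P[6]=9.
P[7] = 2×max(5,6) = 2×6 = 12
P[8] = 2×max(6,9) = 2×9 = 18
P[9] = 3×max(6,9) = 3×9 = 27
P[10] = 2×max(8,18) = 2×18 = 36
P[11] = 2×max(9,27) = 2×27 = 54
P[12] = 3×max(9,27) = 3×27 = 81
P[13] = 2×max(11,54) = 2×54 = 108
One optimal split: 3 + 3 + 3 + 2 + 2; product 3×3×3×2×2 = 108.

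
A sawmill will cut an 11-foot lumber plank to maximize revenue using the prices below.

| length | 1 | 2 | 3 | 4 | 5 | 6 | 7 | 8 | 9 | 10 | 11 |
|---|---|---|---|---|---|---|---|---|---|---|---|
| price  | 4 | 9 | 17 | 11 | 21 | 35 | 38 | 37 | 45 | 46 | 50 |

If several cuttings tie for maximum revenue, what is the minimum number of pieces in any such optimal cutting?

Let r[k] be the best obtainable value from length k. For each k, try every first piece i and keep the best of price[i] + r[k−i].
r[1] = 4
r[2] = max(4+4, 9+0) = 9
r[3] = max(4+9, 9+4, 17+0) = 17
r[4] = max(4+17, 9+9, 17+4, 11+0) = 21
r[5] = max(4+21, 9+17, 17+9, 11+4, 21+0) = 26
r[6] = max(4+26, 9+21, 17+17, 11+9, 21+4, 35+0) = 35
r[7] = max(4+35, 9+26, 17+21, …, 35+4, 38+0) = 39
r[8] = max(4+39, 9+35, 17+26, …, 38+4, 37+0) = 44
r[9] = max(4+44, 9+39, 17+35, …, 37+4, 45+0) = 52
r[10] = max(4+52, 9+44, 17+39, …, 45+4, 46+0) = 56
r[11] = max(4+56, 9+52, 17+44, …, 46+4, 50+0) = 61
Maximum revenue is $61.
Now minimize piece count subject to staying optimal: for each k, pieces[k] = 1 + min over i with p[i]+r[k−i]=r[k] of pieces[k−i].
pieces[8] = 2
pieces[9] = 2
pieces[10] = 3
pieces[11] = 3

3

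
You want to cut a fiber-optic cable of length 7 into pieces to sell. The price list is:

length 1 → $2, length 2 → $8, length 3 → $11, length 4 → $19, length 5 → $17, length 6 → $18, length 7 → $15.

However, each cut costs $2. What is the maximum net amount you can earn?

Let r[k] be the best obtainable value from length k. For each k, try every first piece i and keep the best of price[i] + r[k−i] minus the 2 cut fee when i<k.
r[1] = 2
r[2] = 8
r[3] = 11
r[4] = 19
r[5] = 19  (first piece 1, then r[4]=19)
r[6] = 25  (first piece 2, then r[4]=19)
r[7] = 28  (first piece 3, then r[4]=19)
One optimal plan: pieces 4 + 3 (1 cut) → $30 − $2 = $28.

28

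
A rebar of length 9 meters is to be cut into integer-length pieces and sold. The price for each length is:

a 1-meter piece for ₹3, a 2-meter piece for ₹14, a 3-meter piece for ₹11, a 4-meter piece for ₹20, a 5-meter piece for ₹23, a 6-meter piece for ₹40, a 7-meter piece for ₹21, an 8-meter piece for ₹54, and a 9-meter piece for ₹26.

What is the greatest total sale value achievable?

59

Consider every possible first cut. R[k] is the best of p[i]+R[k−i] over all sellable i≤k.
R[1] = 3
R[2] = max(3+3, 14+0) = 14
R[3] = max(3+14, 14+3, 11+0) = 17
R[4] = max(3+17, 14+14, 11+3, 20+0) = 28
R[5] = max(3+28, 14+17, 11+14, 20+3, 23+0) = 31
R[6] = max(3+31, 14+28, 11+17, 20+14, 23+3, 40+0) = 42
R[7] = max(3+42, 14+31, 11+28, …, 40+3, 21+0) = 45
R[8] = max(3+45, 14+42, 11+31, …, 21+3, 54+0) = 56
R[9] = max(3+56, 14+45, 11+42, …, 54+3, 26+0) = 59
One optimal cutting: 2 + 2 + 2 + 2 + 1 → ₹14 + ₹14 + ₹14 + ₹14 + ₹3 = ₹59.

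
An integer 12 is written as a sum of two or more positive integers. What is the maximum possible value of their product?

Let f[k] be the best product for length k (with at least one cut). For each first piece i, the rest contributes max(k−i, f[k−i]).
Small cases: f[2]=1, f[3]=2, f[4]=4, f[5]=6.
f[6] = 3×max(3,2) = 3×3 = 9
f[7] = 2×max(5,6) = 2×6 = 12
f[8] = 2×max(6,9) = 2×9 = 18
f[9] = 3×max(6,9) = 3×9 = 27
f[10] = 2×max(8,18) = 2×18 = 36
f[11] = 2×max(9,27) = 2×27 = 54
f[12] = 3×max(9,27) = 3×27 = 81
One optimal split: 3 + 3 + 3 + 3; product 3×3×3×3 = 81.

81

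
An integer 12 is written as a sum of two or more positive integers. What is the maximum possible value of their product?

Define prod[k] = max over 1≤i<k of i · max(k−i, prod[k−i]); the inner max lets the remainder stay uncut if that's better.
Small cases: prod[2]=1, prod[3]=2, prod[4]=4, prod[5]=6.
prod[6] = 3×max(3,2) = 3×3 = 9
prod[7] = 2×max(5,6) = 2×6 = 12
prod[8] = 2×max(6,9) = 2×9 = 18
prod[9] = 3×max(6,9) = 3×9 = 27
prod[10] = 2×max(8,18) = 2×18 = 36
prod[11] = 2×max(9,27) = 2×27 = 54
prod[12] = 3×max(9,27) = 3×27 = 81
One optimal split: 3 + 3 + 3 + 3; product 3×3×3×3 = 81.

81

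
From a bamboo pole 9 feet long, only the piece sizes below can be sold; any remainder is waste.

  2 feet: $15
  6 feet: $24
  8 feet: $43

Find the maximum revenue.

60

Let best[k] be the best obtainable value from length k. For each k, try every first piece i and keep the best of price[i] + best[k−i].
best[1] = 0
best[2] = 15
best[3] = 15
best[4] = 30  (first piece 2, then best[2]=15)
best[5] = 30
best[6] = max(15+30, 24+0) = 45
best[7] = max(15+30, 24+0) = 45
best[8] = max(15+45, 24+15, 43+0) = 60
best[9] = max(15+45, 24+15, 43+0) = 60
One optimal cutting: pieces 2 + 2 + 2 + 2 with 1 foot of scrap → $60.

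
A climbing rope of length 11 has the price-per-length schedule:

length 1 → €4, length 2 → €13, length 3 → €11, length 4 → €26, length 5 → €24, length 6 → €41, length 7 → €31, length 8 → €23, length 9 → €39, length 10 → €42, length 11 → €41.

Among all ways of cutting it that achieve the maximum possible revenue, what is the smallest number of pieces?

Build r[k] bottom-up: r[k] = max over allowed piece i of (p[i] + r[k−i]).
r[1] = 4
r[2] = 13
r[3] = 17  (first piece 1, then r[2]=13)
r[4] = 26  (first piece 2, then r[2]=13)
r[5] = 30  (first piece 1, then r[4]=26)
r[6] = 41
r[7] = 45  (first piece 1, then r[6]=41)
r[8] = 54  (first piece 2, then r[6]=41)
r[9] = 58  (first piece 1, then r[8]=54)
r[10] = 67  (first piece 2, then r[8]=54)
r[11] = 71  (first piece 1, then r[10]=67)
Maximum revenue is €71.
Now minimize piece count subject to staying optimal: for each k, pieces[k] = 1 + min over i with p[i]+r[k−i]=r[k] of pieces[k−i].
pieces[8] = 2
pieces[9] = 3
pieces[10] = 2
pieces[11] = 3

3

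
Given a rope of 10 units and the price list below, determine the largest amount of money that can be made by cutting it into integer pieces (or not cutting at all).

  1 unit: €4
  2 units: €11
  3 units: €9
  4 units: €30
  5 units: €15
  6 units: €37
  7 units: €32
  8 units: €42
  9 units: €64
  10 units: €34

71

Build best[k] bottom-up: best[k] = max over allowed piece i of (p[i] + best[k−i]).
best[1] = 4
best[2] = max(4+4, 11+0) = 11
best[3] = max(4+11, 11+4, 9+0) = 15
best[4] = max(4+15, 11+11, 9+4, 30+0) = 30
best[5] = max(4+30, 11+15, 9+11, 30+4, 15+0) = 34
best[6] = max(4+34, 11+30, 9+15, 30+11, 15+4, 37+0) = 41
best[7] = max(4+41, 11+34, 9+30, …, 37+4, 32+0) = 45
best[8] = max(4+45, 11+41, 9+34, …, 32+4, 42+0) = 60
best[9] = max(4+60, 11+45, 9+41, …, 42+4, 64+0) = 64
best[10] = max(4+64, 11+60, 9+45, …, 64+4, 34+0) = 71
One optimal cutting: 4 + 4 + 2 → €30 + €30 + €11 = €71.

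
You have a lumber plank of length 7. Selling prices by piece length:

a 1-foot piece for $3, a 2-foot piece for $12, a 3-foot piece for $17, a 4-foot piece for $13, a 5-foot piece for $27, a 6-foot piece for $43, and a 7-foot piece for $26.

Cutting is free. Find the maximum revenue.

Let r[k] be the best obtainable value from length k. For each k, try every first piece i and keep the best of price[i] + r[k−i].
r[1] = 3
r[2] = max(3+3, 12+0) = 12
r[3] = max(3+12, 12+3, 17+0) = 17
r[4] = max(3+17, 12+12, 17+3, 13+0) = 24
r[5] = max(3+24, 12+17, 17+12, 13+3, 27+0) = 29
r[6] = max(3+29, 12+24, 17+17, 13+12, 27+3, 43+0) = 43
r[7] = max(3+43, 12+29, 17+24, …, 43+3, 26+0) = 46
One optimal cutting: 6 + 1 → $43 + $3 = $46.

46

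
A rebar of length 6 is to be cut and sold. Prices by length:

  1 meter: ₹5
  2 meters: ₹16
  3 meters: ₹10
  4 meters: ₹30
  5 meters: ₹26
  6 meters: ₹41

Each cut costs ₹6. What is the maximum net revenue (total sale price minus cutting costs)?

41

Consider every possible first cut. r[k] is the best of p[i]+r[k−i] over all sellable i≤k, charging 6 whenever i<k.
r[1] = 5
r[2] = max(5+5-6, 16+0) = 16
r[3] = max(5+16-6, 16+5-6, 10+0) = 15
r[4] = max(5+15-6, 16+16-6, 10+5-6, 30+0) = 30
r[5] = max(5+30-6, 16+15-6, 10+16-6, 30+5-6, 26+0) = 29
r[6] = max(5+29-6, 16+30-6, 10+15-6, 30+16-6, 26+5-6, 41+0) = 41
Best is to make no cuts and sell whole for ₹41.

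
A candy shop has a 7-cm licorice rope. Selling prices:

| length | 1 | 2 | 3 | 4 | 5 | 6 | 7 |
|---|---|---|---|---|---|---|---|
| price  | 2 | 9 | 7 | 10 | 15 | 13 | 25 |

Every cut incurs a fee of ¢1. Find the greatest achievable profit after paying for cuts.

Build r[k] bottom-up: r[k] = max over allowed piece i of (p[i] + r[k−i]) − 1 per cut.
r[1] = 2
r[2] = max(2+2-1, 9+0) = 9
r[3] = max(2+9-1, 9+2-1, 7+0) = 10
r[4] = max(2+10-1, 9+9-1, 7+2-1, 10+0) = 17
r[5] = max(2+17-1, 9+10-1, 7+9-1, 10+2-1, 15+0) = 18
r[6] = max(2+18-1, 9+17-1, 7+10-1, 10+9-1, 15+2-1, 13+0) = 25
r[7] = max(2+25-1, 9+18-1, 7+17-1, …, 13+2-1, 25+0) = 26
One optimal plan: pieces 2 + 2 + 2 + 1 (3 cuts) → ¢29 − ¢3 = ¢26.

26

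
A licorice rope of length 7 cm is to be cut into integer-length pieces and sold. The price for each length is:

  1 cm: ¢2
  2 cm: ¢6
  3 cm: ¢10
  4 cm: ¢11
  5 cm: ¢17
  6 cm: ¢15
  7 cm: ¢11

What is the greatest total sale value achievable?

Consider every possible first cut. r[k] is the best of p[i]+r[k−i] over all sellable i≤k.
r[1] = 2
r[2] = max(2+2, 6+0) = 6
r[3] = max(2+6, 6+2, 10+0) = 10
r[4] = max(2+10, 6+6, 10+2, 11+0) = 12
r[5] = max(2+12, 6+10, 10+6, 11+2, 17+0) = 17
r[6] = max(2+17, 6+12, 10+10, 11+6, 17+2, 15+0) = 20
r[7] = max(2+20, 6+17, 10+12, …, 15+2, 11+0) = 23
One optimal cutting: 5 + 2 → ¢17 + ¢6 = ¢23.

23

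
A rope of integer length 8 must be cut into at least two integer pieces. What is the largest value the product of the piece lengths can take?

Let m[k] be the best product for length k (with at least one cut). For each first piece i, the rest contributes max(k−i, m[k−i]).
m[2] = 1*max(1,0) = 1*1 = 1
m[3] = max(1*2, 2*1) = 2
m[4] = max(1*3, 2*2, 3*1) = 4
m[5] = max(1*4, 2*3, 3*2, 4*1) = 6
m[6] = max(1*6, 2*4, 3*3, 4*2, 5*1) = 9
m[7] = max(1*9, 2*6, 3*4, 4*3, 5*2, 6*1) = 12
m[8] = max(1*12, 2*9, 3*6, …, 6*2, 7*1) = 18
One optimal split: 3 + 3 + 2; product 3*3*2 = 18.

18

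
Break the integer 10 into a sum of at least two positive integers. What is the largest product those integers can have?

Fill m[k] for k=2..10: at each k try every first piece i and multiply by the better of (k−i) uncut or m[k−i].
Small cases: m[2]=1, m[3]=2.
m[4] = 2×max(2,1) = 2×2 = 4
m[5] = 2×max(3,2) = 2×3 = 6
m[6] = 3×max(3,2) = 3×3 = 9
m[7] = 2×max(5,6) = 2×6 = 12
m[8] = 2×max(6,9) = 2×9 = 18
m[9] = 3×max(6,9) = 3×9 = 27
m[10] = 2×max(8,18) = 2×18 = 36
One optimal split: 3 + 3 + 2 + 2; product 3×3×2×2 = 36.

36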